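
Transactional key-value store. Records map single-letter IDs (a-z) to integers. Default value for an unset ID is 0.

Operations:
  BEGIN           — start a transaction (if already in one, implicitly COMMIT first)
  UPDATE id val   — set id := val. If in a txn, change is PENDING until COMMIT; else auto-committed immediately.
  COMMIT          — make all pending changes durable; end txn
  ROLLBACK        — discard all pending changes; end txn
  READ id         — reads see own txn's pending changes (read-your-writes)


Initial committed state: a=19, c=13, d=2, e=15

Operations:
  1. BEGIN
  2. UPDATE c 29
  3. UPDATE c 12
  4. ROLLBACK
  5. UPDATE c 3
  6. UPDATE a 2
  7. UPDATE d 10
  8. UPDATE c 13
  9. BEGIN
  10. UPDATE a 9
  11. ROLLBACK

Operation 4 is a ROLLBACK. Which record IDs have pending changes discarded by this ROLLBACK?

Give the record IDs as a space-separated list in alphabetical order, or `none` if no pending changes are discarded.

Answer: c

Derivation:
Initial committed: {a=19, c=13, d=2, e=15}
Op 1: BEGIN: in_txn=True, pending={}
Op 2: UPDATE c=29 (pending; pending now {c=29})
Op 3: UPDATE c=12 (pending; pending now {c=12})
Op 4: ROLLBACK: discarded pending ['c']; in_txn=False
Op 5: UPDATE c=3 (auto-commit; committed c=3)
Op 6: UPDATE a=2 (auto-commit; committed a=2)
Op 7: UPDATE d=10 (auto-commit; committed d=10)
Op 8: UPDATE c=13 (auto-commit; committed c=13)
Op 9: BEGIN: in_txn=True, pending={}
Op 10: UPDATE a=9 (pending; pending now {a=9})
Op 11: ROLLBACK: discarded pending ['a']; in_txn=False
ROLLBACK at op 4 discards: ['c']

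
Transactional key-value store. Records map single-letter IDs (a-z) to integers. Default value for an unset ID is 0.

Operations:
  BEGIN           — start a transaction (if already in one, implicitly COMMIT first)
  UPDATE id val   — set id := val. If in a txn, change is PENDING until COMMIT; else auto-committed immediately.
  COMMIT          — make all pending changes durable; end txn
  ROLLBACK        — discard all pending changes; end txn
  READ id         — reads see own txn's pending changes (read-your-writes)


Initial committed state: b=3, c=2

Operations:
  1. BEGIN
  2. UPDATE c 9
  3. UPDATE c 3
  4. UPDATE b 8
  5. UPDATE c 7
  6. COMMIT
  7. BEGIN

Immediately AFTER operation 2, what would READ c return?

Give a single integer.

Answer: 9

Derivation:
Initial committed: {b=3, c=2}
Op 1: BEGIN: in_txn=True, pending={}
Op 2: UPDATE c=9 (pending; pending now {c=9})
After op 2: visible(c) = 9 (pending={c=9}, committed={b=3, c=2})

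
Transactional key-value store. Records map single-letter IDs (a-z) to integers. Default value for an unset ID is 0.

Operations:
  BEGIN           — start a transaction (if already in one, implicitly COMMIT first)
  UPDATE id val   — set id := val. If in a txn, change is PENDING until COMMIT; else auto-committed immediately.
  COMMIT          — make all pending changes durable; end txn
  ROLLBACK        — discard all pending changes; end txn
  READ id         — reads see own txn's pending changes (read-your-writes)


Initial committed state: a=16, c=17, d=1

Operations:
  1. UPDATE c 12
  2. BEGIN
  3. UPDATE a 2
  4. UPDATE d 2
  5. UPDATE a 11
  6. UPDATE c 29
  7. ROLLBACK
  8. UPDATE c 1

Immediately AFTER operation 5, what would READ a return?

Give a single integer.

Initial committed: {a=16, c=17, d=1}
Op 1: UPDATE c=12 (auto-commit; committed c=12)
Op 2: BEGIN: in_txn=True, pending={}
Op 3: UPDATE a=2 (pending; pending now {a=2})
Op 4: UPDATE d=2 (pending; pending now {a=2, d=2})
Op 5: UPDATE a=11 (pending; pending now {a=11, d=2})
After op 5: visible(a) = 11 (pending={a=11, d=2}, committed={a=16, c=12, d=1})

Answer: 11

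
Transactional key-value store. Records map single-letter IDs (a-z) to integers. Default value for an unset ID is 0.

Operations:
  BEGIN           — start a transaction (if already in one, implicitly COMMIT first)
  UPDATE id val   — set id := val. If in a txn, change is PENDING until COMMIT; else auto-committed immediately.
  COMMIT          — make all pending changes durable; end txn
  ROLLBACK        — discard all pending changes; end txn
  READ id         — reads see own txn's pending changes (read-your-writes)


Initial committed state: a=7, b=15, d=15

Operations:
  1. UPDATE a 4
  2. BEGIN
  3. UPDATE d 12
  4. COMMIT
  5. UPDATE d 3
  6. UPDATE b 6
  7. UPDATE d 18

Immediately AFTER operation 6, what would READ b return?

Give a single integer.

Answer: 6

Derivation:
Initial committed: {a=7, b=15, d=15}
Op 1: UPDATE a=4 (auto-commit; committed a=4)
Op 2: BEGIN: in_txn=True, pending={}
Op 3: UPDATE d=12 (pending; pending now {d=12})
Op 4: COMMIT: merged ['d'] into committed; committed now {a=4, b=15, d=12}
Op 5: UPDATE d=3 (auto-commit; committed d=3)
Op 6: UPDATE b=6 (auto-commit; committed b=6)
After op 6: visible(b) = 6 (pending={}, committed={a=4, b=6, d=3})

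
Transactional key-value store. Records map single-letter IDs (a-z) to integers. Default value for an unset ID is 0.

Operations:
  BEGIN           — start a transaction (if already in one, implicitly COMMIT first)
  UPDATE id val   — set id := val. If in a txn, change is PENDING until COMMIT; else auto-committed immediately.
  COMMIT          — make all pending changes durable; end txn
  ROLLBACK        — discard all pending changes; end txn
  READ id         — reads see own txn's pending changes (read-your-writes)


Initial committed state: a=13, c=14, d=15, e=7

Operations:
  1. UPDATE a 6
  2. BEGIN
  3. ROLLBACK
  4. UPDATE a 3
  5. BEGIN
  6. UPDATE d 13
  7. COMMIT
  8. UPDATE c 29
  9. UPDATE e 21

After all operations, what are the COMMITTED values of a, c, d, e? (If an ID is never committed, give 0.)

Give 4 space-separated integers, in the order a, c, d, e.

Initial committed: {a=13, c=14, d=15, e=7}
Op 1: UPDATE a=6 (auto-commit; committed a=6)
Op 2: BEGIN: in_txn=True, pending={}
Op 3: ROLLBACK: discarded pending []; in_txn=False
Op 4: UPDATE a=3 (auto-commit; committed a=3)
Op 5: BEGIN: in_txn=True, pending={}
Op 6: UPDATE d=13 (pending; pending now {d=13})
Op 7: COMMIT: merged ['d'] into committed; committed now {a=3, c=14, d=13, e=7}
Op 8: UPDATE c=29 (auto-commit; committed c=29)
Op 9: UPDATE e=21 (auto-commit; committed e=21)
Final committed: {a=3, c=29, d=13, e=21}

Answer: 3 29 13 21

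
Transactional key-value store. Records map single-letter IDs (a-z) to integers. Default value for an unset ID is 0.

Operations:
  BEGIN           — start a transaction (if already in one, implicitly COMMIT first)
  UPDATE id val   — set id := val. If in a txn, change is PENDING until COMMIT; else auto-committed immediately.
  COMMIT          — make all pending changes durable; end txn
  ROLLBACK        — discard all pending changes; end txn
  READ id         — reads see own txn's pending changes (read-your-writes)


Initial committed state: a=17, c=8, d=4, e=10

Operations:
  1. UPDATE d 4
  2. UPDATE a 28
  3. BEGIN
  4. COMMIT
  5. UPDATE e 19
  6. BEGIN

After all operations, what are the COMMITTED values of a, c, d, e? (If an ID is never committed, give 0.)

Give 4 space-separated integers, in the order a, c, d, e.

Initial committed: {a=17, c=8, d=4, e=10}
Op 1: UPDATE d=4 (auto-commit; committed d=4)
Op 2: UPDATE a=28 (auto-commit; committed a=28)
Op 3: BEGIN: in_txn=True, pending={}
Op 4: COMMIT: merged [] into committed; committed now {a=28, c=8, d=4, e=10}
Op 5: UPDATE e=19 (auto-commit; committed e=19)
Op 6: BEGIN: in_txn=True, pending={}
Final committed: {a=28, c=8, d=4, e=19}

Answer: 28 8 4 19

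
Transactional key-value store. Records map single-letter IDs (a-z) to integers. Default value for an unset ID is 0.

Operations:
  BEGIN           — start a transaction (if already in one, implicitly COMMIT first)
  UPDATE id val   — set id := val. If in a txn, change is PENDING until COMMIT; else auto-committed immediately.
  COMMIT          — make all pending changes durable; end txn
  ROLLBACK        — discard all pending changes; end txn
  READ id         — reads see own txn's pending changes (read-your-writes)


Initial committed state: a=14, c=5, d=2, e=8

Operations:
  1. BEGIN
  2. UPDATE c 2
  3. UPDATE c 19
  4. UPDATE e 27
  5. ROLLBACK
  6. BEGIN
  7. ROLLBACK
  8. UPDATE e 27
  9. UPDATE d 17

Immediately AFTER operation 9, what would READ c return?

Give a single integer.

Answer: 5

Derivation:
Initial committed: {a=14, c=5, d=2, e=8}
Op 1: BEGIN: in_txn=True, pending={}
Op 2: UPDATE c=2 (pending; pending now {c=2})
Op 3: UPDATE c=19 (pending; pending now {c=19})
Op 4: UPDATE e=27 (pending; pending now {c=19, e=27})
Op 5: ROLLBACK: discarded pending ['c', 'e']; in_txn=False
Op 6: BEGIN: in_txn=True, pending={}
Op 7: ROLLBACK: discarded pending []; in_txn=False
Op 8: UPDATE e=27 (auto-commit; committed e=27)
Op 9: UPDATE d=17 (auto-commit; committed d=17)
After op 9: visible(c) = 5 (pending={}, committed={a=14, c=5, d=17, e=27})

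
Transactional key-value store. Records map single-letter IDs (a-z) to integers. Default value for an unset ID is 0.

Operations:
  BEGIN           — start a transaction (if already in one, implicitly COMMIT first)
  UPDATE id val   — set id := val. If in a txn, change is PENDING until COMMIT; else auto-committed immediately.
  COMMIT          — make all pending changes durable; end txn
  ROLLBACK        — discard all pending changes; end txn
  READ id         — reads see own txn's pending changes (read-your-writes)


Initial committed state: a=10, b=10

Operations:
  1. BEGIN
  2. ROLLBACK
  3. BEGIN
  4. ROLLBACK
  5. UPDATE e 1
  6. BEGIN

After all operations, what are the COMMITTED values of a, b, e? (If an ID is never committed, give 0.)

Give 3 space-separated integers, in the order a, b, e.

Initial committed: {a=10, b=10}
Op 1: BEGIN: in_txn=True, pending={}
Op 2: ROLLBACK: discarded pending []; in_txn=False
Op 3: BEGIN: in_txn=True, pending={}
Op 4: ROLLBACK: discarded pending []; in_txn=False
Op 5: UPDATE e=1 (auto-commit; committed e=1)
Op 6: BEGIN: in_txn=True, pending={}
Final committed: {a=10, b=10, e=1}

Answer: 10 10 1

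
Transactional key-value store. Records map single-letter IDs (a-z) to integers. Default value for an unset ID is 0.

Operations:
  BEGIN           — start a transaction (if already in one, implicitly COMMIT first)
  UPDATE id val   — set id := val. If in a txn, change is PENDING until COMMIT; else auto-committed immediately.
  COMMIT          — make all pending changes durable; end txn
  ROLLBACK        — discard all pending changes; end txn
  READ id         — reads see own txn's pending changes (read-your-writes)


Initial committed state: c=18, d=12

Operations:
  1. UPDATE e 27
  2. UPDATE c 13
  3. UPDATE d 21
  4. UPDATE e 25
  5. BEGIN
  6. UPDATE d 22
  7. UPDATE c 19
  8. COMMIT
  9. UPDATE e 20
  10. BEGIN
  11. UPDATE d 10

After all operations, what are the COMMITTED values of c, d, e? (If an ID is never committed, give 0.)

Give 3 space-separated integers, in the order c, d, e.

Answer: 19 22 20

Derivation:
Initial committed: {c=18, d=12}
Op 1: UPDATE e=27 (auto-commit; committed e=27)
Op 2: UPDATE c=13 (auto-commit; committed c=13)
Op 3: UPDATE d=21 (auto-commit; committed d=21)
Op 4: UPDATE e=25 (auto-commit; committed e=25)
Op 5: BEGIN: in_txn=True, pending={}
Op 6: UPDATE d=22 (pending; pending now {d=22})
Op 7: UPDATE c=19 (pending; pending now {c=19, d=22})
Op 8: COMMIT: merged ['c', 'd'] into committed; committed now {c=19, d=22, e=25}
Op 9: UPDATE e=20 (auto-commit; committed e=20)
Op 10: BEGIN: in_txn=True, pending={}
Op 11: UPDATE d=10 (pending; pending now {d=10})
Final committed: {c=19, d=22, e=20}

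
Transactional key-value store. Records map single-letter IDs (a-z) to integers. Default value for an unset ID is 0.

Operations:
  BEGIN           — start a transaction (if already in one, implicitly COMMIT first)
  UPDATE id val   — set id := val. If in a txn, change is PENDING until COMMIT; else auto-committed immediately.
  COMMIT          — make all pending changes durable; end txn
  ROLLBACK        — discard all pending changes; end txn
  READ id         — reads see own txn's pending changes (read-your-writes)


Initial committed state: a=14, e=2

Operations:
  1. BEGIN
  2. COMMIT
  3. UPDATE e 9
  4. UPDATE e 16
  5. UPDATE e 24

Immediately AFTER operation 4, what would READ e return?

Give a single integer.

Initial committed: {a=14, e=2}
Op 1: BEGIN: in_txn=True, pending={}
Op 2: COMMIT: merged [] into committed; committed now {a=14, e=2}
Op 3: UPDATE e=9 (auto-commit; committed e=9)
Op 4: UPDATE e=16 (auto-commit; committed e=16)
After op 4: visible(e) = 16 (pending={}, committed={a=14, e=16})

Answer: 16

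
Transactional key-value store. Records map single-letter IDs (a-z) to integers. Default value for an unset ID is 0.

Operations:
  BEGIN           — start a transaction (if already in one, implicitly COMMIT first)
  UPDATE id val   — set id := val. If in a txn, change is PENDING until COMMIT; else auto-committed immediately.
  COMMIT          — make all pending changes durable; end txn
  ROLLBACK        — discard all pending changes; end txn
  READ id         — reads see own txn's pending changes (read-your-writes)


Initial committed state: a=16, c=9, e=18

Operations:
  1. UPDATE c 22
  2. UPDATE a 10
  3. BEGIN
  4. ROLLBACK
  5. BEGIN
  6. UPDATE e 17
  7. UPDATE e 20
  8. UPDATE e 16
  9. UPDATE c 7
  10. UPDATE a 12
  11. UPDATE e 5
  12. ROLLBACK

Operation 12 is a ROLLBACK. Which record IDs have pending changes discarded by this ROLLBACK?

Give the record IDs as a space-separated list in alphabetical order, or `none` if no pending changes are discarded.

Answer: a c e

Derivation:
Initial committed: {a=16, c=9, e=18}
Op 1: UPDATE c=22 (auto-commit; committed c=22)
Op 2: UPDATE a=10 (auto-commit; committed a=10)
Op 3: BEGIN: in_txn=True, pending={}
Op 4: ROLLBACK: discarded pending []; in_txn=False
Op 5: BEGIN: in_txn=True, pending={}
Op 6: UPDATE e=17 (pending; pending now {e=17})
Op 7: UPDATE e=20 (pending; pending now {e=20})
Op 8: UPDATE e=16 (pending; pending now {e=16})
Op 9: UPDATE c=7 (pending; pending now {c=7, e=16})
Op 10: UPDATE a=12 (pending; pending now {a=12, c=7, e=16})
Op 11: UPDATE e=5 (pending; pending now {a=12, c=7, e=5})
Op 12: ROLLBACK: discarded pending ['a', 'c', 'e']; in_txn=False
ROLLBACK at op 12 discards: ['a', 'c', 'e']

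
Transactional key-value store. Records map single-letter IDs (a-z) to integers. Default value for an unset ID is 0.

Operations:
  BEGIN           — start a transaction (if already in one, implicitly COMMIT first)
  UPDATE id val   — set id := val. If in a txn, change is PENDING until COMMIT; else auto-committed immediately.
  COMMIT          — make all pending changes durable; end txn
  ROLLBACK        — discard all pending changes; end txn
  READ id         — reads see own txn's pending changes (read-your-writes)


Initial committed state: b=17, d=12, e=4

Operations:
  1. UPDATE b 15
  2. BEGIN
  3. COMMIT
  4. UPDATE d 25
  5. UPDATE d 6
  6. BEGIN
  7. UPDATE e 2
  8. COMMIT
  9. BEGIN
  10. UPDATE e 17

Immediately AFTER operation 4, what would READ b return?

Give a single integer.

Answer: 15

Derivation:
Initial committed: {b=17, d=12, e=4}
Op 1: UPDATE b=15 (auto-commit; committed b=15)
Op 2: BEGIN: in_txn=True, pending={}
Op 3: COMMIT: merged [] into committed; committed now {b=15, d=12, e=4}
Op 4: UPDATE d=25 (auto-commit; committed d=25)
After op 4: visible(b) = 15 (pending={}, committed={b=15, d=25, e=4})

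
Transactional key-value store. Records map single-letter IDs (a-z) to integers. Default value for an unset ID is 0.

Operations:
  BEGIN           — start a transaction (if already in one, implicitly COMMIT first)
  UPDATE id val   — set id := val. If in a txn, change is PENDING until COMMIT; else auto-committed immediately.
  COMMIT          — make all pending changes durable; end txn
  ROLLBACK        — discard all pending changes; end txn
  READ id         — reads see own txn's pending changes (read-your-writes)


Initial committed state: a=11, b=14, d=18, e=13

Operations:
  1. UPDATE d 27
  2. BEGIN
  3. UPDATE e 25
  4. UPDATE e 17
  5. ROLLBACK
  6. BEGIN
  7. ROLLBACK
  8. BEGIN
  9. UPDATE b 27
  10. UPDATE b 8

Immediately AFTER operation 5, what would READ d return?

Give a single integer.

Answer: 27

Derivation:
Initial committed: {a=11, b=14, d=18, e=13}
Op 1: UPDATE d=27 (auto-commit; committed d=27)
Op 2: BEGIN: in_txn=True, pending={}
Op 3: UPDATE e=25 (pending; pending now {e=25})
Op 4: UPDATE e=17 (pending; pending now {e=17})
Op 5: ROLLBACK: discarded pending ['e']; in_txn=False
After op 5: visible(d) = 27 (pending={}, committed={a=11, b=14, d=27, e=13})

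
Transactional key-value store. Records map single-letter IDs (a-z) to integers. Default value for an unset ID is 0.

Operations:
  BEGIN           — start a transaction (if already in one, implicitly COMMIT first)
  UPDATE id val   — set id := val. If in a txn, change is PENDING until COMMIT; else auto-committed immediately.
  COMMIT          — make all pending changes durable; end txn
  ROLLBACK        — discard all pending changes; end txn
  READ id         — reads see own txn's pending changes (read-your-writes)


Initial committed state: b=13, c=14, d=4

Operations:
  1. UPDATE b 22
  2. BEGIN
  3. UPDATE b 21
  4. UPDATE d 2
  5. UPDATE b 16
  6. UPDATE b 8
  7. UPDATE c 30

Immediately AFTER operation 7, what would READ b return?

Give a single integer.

Answer: 8

Derivation:
Initial committed: {b=13, c=14, d=4}
Op 1: UPDATE b=22 (auto-commit; committed b=22)
Op 2: BEGIN: in_txn=True, pending={}
Op 3: UPDATE b=21 (pending; pending now {b=21})
Op 4: UPDATE d=2 (pending; pending now {b=21, d=2})
Op 5: UPDATE b=16 (pending; pending now {b=16, d=2})
Op 6: UPDATE b=8 (pending; pending now {b=8, d=2})
Op 7: UPDATE c=30 (pending; pending now {b=8, c=30, d=2})
After op 7: visible(b) = 8 (pending={b=8, c=30, d=2}, committed={b=22, c=14, d=4})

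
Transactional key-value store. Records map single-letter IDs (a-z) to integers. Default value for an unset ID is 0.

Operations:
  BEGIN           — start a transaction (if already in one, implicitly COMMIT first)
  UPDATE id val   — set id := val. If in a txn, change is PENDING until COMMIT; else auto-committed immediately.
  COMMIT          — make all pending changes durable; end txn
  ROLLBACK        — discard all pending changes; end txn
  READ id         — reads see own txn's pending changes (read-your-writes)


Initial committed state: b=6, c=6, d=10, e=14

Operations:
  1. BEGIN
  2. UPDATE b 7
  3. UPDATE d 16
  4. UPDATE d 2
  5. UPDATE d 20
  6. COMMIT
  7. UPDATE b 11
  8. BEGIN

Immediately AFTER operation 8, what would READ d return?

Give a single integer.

Answer: 20

Derivation:
Initial committed: {b=6, c=6, d=10, e=14}
Op 1: BEGIN: in_txn=True, pending={}
Op 2: UPDATE b=7 (pending; pending now {b=7})
Op 3: UPDATE d=16 (pending; pending now {b=7, d=16})
Op 4: UPDATE d=2 (pending; pending now {b=7, d=2})
Op 5: UPDATE d=20 (pending; pending now {b=7, d=20})
Op 6: COMMIT: merged ['b', 'd'] into committed; committed now {b=7, c=6, d=20, e=14}
Op 7: UPDATE b=11 (auto-commit; committed b=11)
Op 8: BEGIN: in_txn=True, pending={}
After op 8: visible(d) = 20 (pending={}, committed={b=11, c=6, d=20, e=14})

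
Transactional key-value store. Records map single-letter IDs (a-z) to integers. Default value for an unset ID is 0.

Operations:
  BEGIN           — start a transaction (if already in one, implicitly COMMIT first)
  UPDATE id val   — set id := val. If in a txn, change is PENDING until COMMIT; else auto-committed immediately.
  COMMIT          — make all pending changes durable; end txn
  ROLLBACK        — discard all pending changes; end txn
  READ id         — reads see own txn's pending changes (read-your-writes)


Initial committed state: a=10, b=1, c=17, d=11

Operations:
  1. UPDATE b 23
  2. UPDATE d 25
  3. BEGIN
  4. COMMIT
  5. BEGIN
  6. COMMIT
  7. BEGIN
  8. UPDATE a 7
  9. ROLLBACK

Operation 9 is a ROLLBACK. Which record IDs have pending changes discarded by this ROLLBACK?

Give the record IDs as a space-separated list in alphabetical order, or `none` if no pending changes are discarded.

Answer: a

Derivation:
Initial committed: {a=10, b=1, c=17, d=11}
Op 1: UPDATE b=23 (auto-commit; committed b=23)
Op 2: UPDATE d=25 (auto-commit; committed d=25)
Op 3: BEGIN: in_txn=True, pending={}
Op 4: COMMIT: merged [] into committed; committed now {a=10, b=23, c=17, d=25}
Op 5: BEGIN: in_txn=True, pending={}
Op 6: COMMIT: merged [] into committed; committed now {a=10, b=23, c=17, d=25}
Op 7: BEGIN: in_txn=True, pending={}
Op 8: UPDATE a=7 (pending; pending now {a=7})
Op 9: ROLLBACK: discarded pending ['a']; in_txn=False
ROLLBACK at op 9 discards: ['a']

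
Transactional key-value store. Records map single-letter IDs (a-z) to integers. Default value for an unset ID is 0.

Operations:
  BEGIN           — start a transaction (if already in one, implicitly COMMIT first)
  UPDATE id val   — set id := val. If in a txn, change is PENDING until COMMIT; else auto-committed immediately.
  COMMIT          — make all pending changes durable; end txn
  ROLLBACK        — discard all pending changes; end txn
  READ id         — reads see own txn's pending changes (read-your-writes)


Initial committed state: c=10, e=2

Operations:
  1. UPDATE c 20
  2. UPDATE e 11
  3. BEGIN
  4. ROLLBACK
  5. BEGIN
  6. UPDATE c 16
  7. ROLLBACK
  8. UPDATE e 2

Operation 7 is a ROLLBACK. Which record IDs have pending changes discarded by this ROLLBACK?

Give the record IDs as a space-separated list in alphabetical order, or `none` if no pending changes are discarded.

Initial committed: {c=10, e=2}
Op 1: UPDATE c=20 (auto-commit; committed c=20)
Op 2: UPDATE e=11 (auto-commit; committed e=11)
Op 3: BEGIN: in_txn=True, pending={}
Op 4: ROLLBACK: discarded pending []; in_txn=False
Op 5: BEGIN: in_txn=True, pending={}
Op 6: UPDATE c=16 (pending; pending now {c=16})
Op 7: ROLLBACK: discarded pending ['c']; in_txn=False
Op 8: UPDATE e=2 (auto-commit; committed e=2)
ROLLBACK at op 7 discards: ['c']

Answer: c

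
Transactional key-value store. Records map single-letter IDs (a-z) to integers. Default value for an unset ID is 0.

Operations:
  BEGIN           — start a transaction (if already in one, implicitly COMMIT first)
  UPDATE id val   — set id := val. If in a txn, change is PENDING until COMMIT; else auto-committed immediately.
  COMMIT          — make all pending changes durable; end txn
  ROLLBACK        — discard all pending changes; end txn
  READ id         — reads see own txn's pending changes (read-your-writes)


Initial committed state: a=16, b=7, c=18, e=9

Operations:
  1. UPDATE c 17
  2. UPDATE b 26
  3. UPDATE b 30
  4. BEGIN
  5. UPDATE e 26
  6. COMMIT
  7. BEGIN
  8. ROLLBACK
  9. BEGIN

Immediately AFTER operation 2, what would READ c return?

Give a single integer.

Answer: 17

Derivation:
Initial committed: {a=16, b=7, c=18, e=9}
Op 1: UPDATE c=17 (auto-commit; committed c=17)
Op 2: UPDATE b=26 (auto-commit; committed b=26)
After op 2: visible(c) = 17 (pending={}, committed={a=16, b=26, c=17, e=9})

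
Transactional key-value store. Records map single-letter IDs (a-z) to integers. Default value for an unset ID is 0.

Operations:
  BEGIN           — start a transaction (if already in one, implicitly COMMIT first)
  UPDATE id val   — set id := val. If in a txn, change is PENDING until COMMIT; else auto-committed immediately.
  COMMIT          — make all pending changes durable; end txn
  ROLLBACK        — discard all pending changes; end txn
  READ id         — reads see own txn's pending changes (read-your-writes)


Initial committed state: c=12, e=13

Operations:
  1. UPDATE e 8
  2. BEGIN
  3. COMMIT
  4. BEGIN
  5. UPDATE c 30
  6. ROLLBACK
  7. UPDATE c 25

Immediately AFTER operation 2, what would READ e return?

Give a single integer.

Answer: 8

Derivation:
Initial committed: {c=12, e=13}
Op 1: UPDATE e=8 (auto-commit; committed e=8)
Op 2: BEGIN: in_txn=True, pending={}
After op 2: visible(e) = 8 (pending={}, committed={c=12, e=8})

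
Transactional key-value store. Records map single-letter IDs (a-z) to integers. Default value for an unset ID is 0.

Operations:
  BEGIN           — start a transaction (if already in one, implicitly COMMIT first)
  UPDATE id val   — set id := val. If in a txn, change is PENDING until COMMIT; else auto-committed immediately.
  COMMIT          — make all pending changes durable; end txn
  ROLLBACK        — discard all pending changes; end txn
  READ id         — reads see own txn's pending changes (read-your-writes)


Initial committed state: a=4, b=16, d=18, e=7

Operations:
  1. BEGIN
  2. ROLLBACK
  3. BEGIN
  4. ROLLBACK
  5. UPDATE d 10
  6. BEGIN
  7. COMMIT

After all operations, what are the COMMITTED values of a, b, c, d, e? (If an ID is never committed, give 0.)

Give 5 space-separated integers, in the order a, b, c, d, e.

Answer: 4 16 0 10 7

Derivation:
Initial committed: {a=4, b=16, d=18, e=7}
Op 1: BEGIN: in_txn=True, pending={}
Op 2: ROLLBACK: discarded pending []; in_txn=False
Op 3: BEGIN: in_txn=True, pending={}
Op 4: ROLLBACK: discarded pending []; in_txn=False
Op 5: UPDATE d=10 (auto-commit; committed d=10)
Op 6: BEGIN: in_txn=True, pending={}
Op 7: COMMIT: merged [] into committed; committed now {a=4, b=16, d=10, e=7}
Final committed: {a=4, b=16, d=10, e=7}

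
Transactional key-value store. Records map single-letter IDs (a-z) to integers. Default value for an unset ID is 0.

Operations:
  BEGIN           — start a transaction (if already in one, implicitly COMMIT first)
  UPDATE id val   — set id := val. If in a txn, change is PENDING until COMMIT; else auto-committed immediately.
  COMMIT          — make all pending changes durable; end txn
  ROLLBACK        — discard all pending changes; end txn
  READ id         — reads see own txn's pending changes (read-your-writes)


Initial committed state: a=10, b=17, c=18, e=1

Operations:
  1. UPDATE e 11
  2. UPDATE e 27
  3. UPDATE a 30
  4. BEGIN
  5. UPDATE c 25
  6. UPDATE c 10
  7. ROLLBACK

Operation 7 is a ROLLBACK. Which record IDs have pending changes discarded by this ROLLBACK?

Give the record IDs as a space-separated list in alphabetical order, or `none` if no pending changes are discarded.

Answer: c

Derivation:
Initial committed: {a=10, b=17, c=18, e=1}
Op 1: UPDATE e=11 (auto-commit; committed e=11)
Op 2: UPDATE e=27 (auto-commit; committed e=27)
Op 3: UPDATE a=30 (auto-commit; committed a=30)
Op 4: BEGIN: in_txn=True, pending={}
Op 5: UPDATE c=25 (pending; pending now {c=25})
Op 6: UPDATE c=10 (pending; pending now {c=10})
Op 7: ROLLBACK: discarded pending ['c']; in_txn=False
ROLLBACK at op 7 discards: ['c']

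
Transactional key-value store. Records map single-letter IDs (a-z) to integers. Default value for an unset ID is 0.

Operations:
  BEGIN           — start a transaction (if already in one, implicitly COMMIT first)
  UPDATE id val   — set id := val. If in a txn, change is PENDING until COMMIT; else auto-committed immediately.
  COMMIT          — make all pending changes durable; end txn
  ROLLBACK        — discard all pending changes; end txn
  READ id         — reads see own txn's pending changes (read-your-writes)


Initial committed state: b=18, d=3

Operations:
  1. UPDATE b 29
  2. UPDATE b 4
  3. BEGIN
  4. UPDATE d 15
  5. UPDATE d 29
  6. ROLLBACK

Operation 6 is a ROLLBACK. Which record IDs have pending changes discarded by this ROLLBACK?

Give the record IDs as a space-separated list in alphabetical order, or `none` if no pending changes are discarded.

Initial committed: {b=18, d=3}
Op 1: UPDATE b=29 (auto-commit; committed b=29)
Op 2: UPDATE b=4 (auto-commit; committed b=4)
Op 3: BEGIN: in_txn=True, pending={}
Op 4: UPDATE d=15 (pending; pending now {d=15})
Op 5: UPDATE d=29 (pending; pending now {d=29})
Op 6: ROLLBACK: discarded pending ['d']; in_txn=False
ROLLBACK at op 6 discards: ['d']

Answer: d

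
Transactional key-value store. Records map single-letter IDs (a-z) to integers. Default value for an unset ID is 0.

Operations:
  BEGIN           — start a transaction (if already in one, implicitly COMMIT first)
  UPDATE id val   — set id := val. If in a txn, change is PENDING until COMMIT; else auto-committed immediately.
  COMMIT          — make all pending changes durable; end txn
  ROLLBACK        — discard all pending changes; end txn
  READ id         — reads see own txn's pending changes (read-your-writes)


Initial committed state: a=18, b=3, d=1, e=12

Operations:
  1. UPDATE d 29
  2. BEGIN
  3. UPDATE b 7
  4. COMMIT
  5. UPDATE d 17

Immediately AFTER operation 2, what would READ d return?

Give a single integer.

Initial committed: {a=18, b=3, d=1, e=12}
Op 1: UPDATE d=29 (auto-commit; committed d=29)
Op 2: BEGIN: in_txn=True, pending={}
After op 2: visible(d) = 29 (pending={}, committed={a=18, b=3, d=29, e=12})

Answer: 29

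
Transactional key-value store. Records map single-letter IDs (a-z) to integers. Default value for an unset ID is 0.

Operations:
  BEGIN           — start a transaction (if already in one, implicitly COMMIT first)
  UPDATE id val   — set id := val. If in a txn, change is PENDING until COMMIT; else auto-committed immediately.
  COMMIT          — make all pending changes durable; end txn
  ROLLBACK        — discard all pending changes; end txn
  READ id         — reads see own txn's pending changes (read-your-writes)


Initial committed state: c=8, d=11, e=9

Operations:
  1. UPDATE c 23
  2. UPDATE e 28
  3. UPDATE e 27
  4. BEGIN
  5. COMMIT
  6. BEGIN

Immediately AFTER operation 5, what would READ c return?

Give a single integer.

Initial committed: {c=8, d=11, e=9}
Op 1: UPDATE c=23 (auto-commit; committed c=23)
Op 2: UPDATE e=28 (auto-commit; committed e=28)
Op 3: UPDATE e=27 (auto-commit; committed e=27)
Op 4: BEGIN: in_txn=True, pending={}
Op 5: COMMIT: merged [] into committed; committed now {c=23, d=11, e=27}
After op 5: visible(c) = 23 (pending={}, committed={c=23, d=11, e=27})

Answer: 23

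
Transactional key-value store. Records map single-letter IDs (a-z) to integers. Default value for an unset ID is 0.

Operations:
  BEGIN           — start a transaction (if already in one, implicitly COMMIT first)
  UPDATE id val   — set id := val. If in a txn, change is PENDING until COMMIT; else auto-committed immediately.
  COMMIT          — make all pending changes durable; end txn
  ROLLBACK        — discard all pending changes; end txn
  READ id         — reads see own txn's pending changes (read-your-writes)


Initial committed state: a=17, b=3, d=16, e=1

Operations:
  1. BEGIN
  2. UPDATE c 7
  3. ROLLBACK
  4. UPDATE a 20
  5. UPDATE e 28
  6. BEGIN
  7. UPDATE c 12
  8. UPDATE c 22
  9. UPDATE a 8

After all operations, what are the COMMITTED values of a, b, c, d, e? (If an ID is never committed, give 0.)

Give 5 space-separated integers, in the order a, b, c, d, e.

Answer: 20 3 0 16 28

Derivation:
Initial committed: {a=17, b=3, d=16, e=1}
Op 1: BEGIN: in_txn=True, pending={}
Op 2: UPDATE c=7 (pending; pending now {c=7})
Op 3: ROLLBACK: discarded pending ['c']; in_txn=False
Op 4: UPDATE a=20 (auto-commit; committed a=20)
Op 5: UPDATE e=28 (auto-commit; committed e=28)
Op 6: BEGIN: in_txn=True, pending={}
Op 7: UPDATE c=12 (pending; pending now {c=12})
Op 8: UPDATE c=22 (pending; pending now {c=22})
Op 9: UPDATE a=8 (pending; pending now {a=8, c=22})
Final committed: {a=20, b=3, d=16, e=28}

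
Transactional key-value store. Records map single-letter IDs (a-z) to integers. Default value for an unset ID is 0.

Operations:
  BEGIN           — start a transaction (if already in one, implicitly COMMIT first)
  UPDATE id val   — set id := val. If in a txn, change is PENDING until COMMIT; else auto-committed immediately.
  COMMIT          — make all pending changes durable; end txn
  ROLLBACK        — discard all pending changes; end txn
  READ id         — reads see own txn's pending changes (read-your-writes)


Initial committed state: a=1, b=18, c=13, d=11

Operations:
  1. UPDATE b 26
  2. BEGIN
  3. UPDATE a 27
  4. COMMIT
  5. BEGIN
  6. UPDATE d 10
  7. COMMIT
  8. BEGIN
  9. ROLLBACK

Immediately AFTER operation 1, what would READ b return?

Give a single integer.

Answer: 26

Derivation:
Initial committed: {a=1, b=18, c=13, d=11}
Op 1: UPDATE b=26 (auto-commit; committed b=26)
After op 1: visible(b) = 26 (pending={}, committed={a=1, b=26, c=13, d=11})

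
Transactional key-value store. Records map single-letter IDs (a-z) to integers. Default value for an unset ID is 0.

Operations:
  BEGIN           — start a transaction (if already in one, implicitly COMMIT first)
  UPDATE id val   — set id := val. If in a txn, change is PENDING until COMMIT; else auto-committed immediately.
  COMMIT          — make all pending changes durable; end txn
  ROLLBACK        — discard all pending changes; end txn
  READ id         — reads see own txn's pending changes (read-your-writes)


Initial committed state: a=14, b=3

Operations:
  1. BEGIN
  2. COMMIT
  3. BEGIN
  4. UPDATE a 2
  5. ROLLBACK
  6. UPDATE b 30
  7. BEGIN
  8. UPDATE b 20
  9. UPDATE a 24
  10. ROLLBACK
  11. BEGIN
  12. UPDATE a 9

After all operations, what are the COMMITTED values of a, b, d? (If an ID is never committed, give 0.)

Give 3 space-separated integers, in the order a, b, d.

Initial committed: {a=14, b=3}
Op 1: BEGIN: in_txn=True, pending={}
Op 2: COMMIT: merged [] into committed; committed now {a=14, b=3}
Op 3: BEGIN: in_txn=True, pending={}
Op 4: UPDATE a=2 (pending; pending now {a=2})
Op 5: ROLLBACK: discarded pending ['a']; in_txn=False
Op 6: UPDATE b=30 (auto-commit; committed b=30)
Op 7: BEGIN: in_txn=True, pending={}
Op 8: UPDATE b=20 (pending; pending now {b=20})
Op 9: UPDATE a=24 (pending; pending now {a=24, b=20})
Op 10: ROLLBACK: discarded pending ['a', 'b']; in_txn=False
Op 11: BEGIN: in_txn=True, pending={}
Op 12: UPDATE a=9 (pending; pending now {a=9})
Final committed: {a=14, b=30}

Answer: 14 30 0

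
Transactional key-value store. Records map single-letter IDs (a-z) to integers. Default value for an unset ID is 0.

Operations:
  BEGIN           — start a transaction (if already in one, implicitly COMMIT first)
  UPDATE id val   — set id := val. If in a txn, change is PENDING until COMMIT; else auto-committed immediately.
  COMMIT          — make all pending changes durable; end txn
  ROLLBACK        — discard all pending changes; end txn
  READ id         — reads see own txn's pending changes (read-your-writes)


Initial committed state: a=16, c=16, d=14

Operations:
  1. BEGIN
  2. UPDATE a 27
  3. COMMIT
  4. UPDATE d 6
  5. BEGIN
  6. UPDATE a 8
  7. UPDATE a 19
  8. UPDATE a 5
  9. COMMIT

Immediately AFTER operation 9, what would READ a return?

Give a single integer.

Initial committed: {a=16, c=16, d=14}
Op 1: BEGIN: in_txn=True, pending={}
Op 2: UPDATE a=27 (pending; pending now {a=27})
Op 3: COMMIT: merged ['a'] into committed; committed now {a=27, c=16, d=14}
Op 4: UPDATE d=6 (auto-commit; committed d=6)
Op 5: BEGIN: in_txn=True, pending={}
Op 6: UPDATE a=8 (pending; pending now {a=8})
Op 7: UPDATE a=19 (pending; pending now {a=19})
Op 8: UPDATE a=5 (pending; pending now {a=5})
Op 9: COMMIT: merged ['a'] into committed; committed now {a=5, c=16, d=6}
After op 9: visible(a) = 5 (pending={}, committed={a=5, c=16, d=6})

Answer: 5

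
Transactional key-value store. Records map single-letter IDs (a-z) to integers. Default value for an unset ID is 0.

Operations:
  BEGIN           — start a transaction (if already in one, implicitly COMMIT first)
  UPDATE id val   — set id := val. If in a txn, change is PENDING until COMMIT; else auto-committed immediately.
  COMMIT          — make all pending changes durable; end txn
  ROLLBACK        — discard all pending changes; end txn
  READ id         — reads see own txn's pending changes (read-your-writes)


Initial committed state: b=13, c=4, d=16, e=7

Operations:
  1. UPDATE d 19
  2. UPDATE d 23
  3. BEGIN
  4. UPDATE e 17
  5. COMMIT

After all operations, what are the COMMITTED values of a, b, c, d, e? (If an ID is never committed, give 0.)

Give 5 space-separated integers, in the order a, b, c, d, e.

Initial committed: {b=13, c=4, d=16, e=7}
Op 1: UPDATE d=19 (auto-commit; committed d=19)
Op 2: UPDATE d=23 (auto-commit; committed d=23)
Op 3: BEGIN: in_txn=True, pending={}
Op 4: UPDATE e=17 (pending; pending now {e=17})
Op 5: COMMIT: merged ['e'] into committed; committed now {b=13, c=4, d=23, e=17}
Final committed: {b=13, c=4, d=23, e=17}

Answer: 0 13 4 23 17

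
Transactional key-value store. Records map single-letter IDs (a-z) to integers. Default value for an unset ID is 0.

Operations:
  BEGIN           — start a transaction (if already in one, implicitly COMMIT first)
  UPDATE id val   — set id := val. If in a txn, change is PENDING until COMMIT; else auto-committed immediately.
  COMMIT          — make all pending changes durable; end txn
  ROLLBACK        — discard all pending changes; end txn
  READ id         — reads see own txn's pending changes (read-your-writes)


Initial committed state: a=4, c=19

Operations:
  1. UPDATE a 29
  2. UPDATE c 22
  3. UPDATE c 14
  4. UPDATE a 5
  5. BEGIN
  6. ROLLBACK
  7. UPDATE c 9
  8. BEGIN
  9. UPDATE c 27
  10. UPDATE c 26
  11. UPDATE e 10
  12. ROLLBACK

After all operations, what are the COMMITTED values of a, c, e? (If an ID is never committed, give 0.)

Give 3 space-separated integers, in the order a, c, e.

Answer: 5 9 0

Derivation:
Initial committed: {a=4, c=19}
Op 1: UPDATE a=29 (auto-commit; committed a=29)
Op 2: UPDATE c=22 (auto-commit; committed c=22)
Op 3: UPDATE c=14 (auto-commit; committed c=14)
Op 4: UPDATE a=5 (auto-commit; committed a=5)
Op 5: BEGIN: in_txn=True, pending={}
Op 6: ROLLBACK: discarded pending []; in_txn=False
Op 7: UPDATE c=9 (auto-commit; committed c=9)
Op 8: BEGIN: in_txn=True, pending={}
Op 9: UPDATE c=27 (pending; pending now {c=27})
Op 10: UPDATE c=26 (pending; pending now {c=26})
Op 11: UPDATE e=10 (pending; pending now {c=26, e=10})
Op 12: ROLLBACK: discarded pending ['c', 'e']; in_txn=False
Final committed: {a=5, c=9}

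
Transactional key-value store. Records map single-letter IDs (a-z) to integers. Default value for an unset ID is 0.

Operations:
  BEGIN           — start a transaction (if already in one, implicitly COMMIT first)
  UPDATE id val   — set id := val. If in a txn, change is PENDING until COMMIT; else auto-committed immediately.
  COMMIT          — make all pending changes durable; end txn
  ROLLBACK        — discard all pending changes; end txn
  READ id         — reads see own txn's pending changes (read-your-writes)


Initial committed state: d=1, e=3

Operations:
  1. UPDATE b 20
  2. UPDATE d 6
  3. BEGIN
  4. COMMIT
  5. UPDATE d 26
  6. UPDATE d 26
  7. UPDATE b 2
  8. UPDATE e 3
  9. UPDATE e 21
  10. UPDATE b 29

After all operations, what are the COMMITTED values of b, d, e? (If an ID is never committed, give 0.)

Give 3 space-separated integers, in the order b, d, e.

Initial committed: {d=1, e=3}
Op 1: UPDATE b=20 (auto-commit; committed b=20)
Op 2: UPDATE d=6 (auto-commit; committed d=6)
Op 3: BEGIN: in_txn=True, pending={}
Op 4: COMMIT: merged [] into committed; committed now {b=20, d=6, e=3}
Op 5: UPDATE d=26 (auto-commit; committed d=26)
Op 6: UPDATE d=26 (auto-commit; committed d=26)
Op 7: UPDATE b=2 (auto-commit; committed b=2)
Op 8: UPDATE e=3 (auto-commit; committed e=3)
Op 9: UPDATE e=21 (auto-commit; committed e=21)
Op 10: UPDATE b=29 (auto-commit; committed b=29)
Final committed: {b=29, d=26, e=21}

Answer: 29 26 21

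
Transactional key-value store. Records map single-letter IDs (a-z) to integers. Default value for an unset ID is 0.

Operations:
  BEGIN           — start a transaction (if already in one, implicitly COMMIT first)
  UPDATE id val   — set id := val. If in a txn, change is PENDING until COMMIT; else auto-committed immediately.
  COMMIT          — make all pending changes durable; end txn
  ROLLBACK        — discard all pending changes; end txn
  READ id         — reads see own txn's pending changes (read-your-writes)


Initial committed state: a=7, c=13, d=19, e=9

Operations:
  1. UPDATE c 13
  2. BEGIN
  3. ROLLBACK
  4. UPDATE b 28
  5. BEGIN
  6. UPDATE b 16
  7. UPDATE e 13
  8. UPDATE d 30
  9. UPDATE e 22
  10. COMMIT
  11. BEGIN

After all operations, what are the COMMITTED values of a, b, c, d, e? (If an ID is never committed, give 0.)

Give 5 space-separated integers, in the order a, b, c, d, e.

Answer: 7 16 13 30 22

Derivation:
Initial committed: {a=7, c=13, d=19, e=9}
Op 1: UPDATE c=13 (auto-commit; committed c=13)
Op 2: BEGIN: in_txn=True, pending={}
Op 3: ROLLBACK: discarded pending []; in_txn=False
Op 4: UPDATE b=28 (auto-commit; committed b=28)
Op 5: BEGIN: in_txn=True, pending={}
Op 6: UPDATE b=16 (pending; pending now {b=16})
Op 7: UPDATE e=13 (pending; pending now {b=16, e=13})
Op 8: UPDATE d=30 (pending; pending now {b=16, d=30, e=13})
Op 9: UPDATE e=22 (pending; pending now {b=16, d=30, e=22})
Op 10: COMMIT: merged ['b', 'd', 'e'] into committed; committed now {a=7, b=16, c=13, d=30, e=22}
Op 11: BEGIN: in_txn=True, pending={}
Final committed: {a=7, b=16, c=13, d=30, e=22}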